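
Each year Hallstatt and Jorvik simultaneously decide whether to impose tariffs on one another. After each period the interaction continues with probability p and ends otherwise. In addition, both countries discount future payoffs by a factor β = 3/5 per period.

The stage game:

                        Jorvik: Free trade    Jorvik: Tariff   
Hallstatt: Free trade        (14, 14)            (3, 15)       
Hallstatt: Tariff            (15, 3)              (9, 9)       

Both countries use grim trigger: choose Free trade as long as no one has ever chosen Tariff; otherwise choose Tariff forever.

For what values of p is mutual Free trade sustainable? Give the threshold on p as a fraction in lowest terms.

With continuation probability p and discount β, the effective per-period discount factor is βp.
Grim-trigger IC: βp ≥ (15−14)/(15−9) = 1/6.
So p ≥ (1/6)/(3/5) = 5/18.

5/18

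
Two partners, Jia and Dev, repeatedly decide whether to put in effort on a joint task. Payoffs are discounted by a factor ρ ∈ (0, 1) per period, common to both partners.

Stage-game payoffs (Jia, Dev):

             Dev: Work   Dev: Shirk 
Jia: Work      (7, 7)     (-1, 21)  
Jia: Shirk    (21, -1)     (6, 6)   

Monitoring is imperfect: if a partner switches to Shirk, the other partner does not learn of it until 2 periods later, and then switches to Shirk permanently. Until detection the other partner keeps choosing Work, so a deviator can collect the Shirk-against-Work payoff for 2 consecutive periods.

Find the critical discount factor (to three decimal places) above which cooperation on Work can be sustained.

0.966

A deviator earns 21 for 2 periods, then 6 forever; cooperating earns 7 forever. Multiplying the IC by (1−ρ):
7 ≥ 21(1−ρ^2) + 6ρ^2, so 15·ρ^2 ≥ 14 and ρ^2 ≥ 14/15.
ρ ≥ (14/15)^(1/2) ≈ 0.966.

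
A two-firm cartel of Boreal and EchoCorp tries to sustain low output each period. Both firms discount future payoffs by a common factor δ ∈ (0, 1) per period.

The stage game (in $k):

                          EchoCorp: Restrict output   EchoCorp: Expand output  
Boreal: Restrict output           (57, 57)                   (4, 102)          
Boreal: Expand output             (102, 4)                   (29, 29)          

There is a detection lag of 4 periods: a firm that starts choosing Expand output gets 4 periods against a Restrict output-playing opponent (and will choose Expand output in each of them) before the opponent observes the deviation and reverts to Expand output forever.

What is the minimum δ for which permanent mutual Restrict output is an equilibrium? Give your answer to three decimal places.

The best deviation is to choose Expand output for all 4 undetected periods, earning 102 each, then 29 forever once detected.
Deviation value: 102(1−δ^4)/(1−δ) + 29δ^4/(1−δ); cooperation value: 57/(1−δ).
IC: 57 ≥ 102(1−δ^4) + 29δ^4 = 102 − 73δ^4.
So δ^4 ≥ 45/73, giving δ ≥ (45/73)^(1/4) ≈ 0.886.

0.886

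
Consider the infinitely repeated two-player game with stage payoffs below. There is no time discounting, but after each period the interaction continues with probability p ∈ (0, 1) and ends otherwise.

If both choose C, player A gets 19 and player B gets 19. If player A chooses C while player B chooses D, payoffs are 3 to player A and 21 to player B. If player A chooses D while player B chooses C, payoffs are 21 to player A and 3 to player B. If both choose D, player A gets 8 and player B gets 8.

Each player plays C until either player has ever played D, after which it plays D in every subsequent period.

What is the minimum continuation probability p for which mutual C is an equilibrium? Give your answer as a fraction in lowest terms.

2/13

With no time discounting, the continuation probability p plays the role of the discount factor.
Grim-trigger IC: 19/(1−p) ≥ 21 + 8p/(1−p) ⇒ p ≥ (21−19)/(21−8) = 2/13.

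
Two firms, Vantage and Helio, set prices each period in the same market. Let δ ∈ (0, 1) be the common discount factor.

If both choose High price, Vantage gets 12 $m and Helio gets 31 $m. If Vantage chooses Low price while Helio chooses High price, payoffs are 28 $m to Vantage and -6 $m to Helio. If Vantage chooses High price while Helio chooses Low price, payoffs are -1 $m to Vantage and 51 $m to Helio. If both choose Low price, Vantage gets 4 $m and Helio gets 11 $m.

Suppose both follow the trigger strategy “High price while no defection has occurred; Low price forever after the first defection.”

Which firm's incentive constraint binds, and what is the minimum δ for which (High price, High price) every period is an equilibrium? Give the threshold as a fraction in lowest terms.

Vantage: cooperation gives 12 each period; deviation gives 28 once then 4 forever.
  12/(1−δ) ≥ 28 + 4δ/(1−δ) ⇒ δ ≥ 16/24 = 2/3.
Helio: cooperation gives 31 each period; deviation gives 51 once then 11 forever.
  δ ≥ 20/40 = 1/2.
Both must hold, so the binding constraint is Vantage's: δ ≥ 2/3.

Vantage; δ ≥ 2/3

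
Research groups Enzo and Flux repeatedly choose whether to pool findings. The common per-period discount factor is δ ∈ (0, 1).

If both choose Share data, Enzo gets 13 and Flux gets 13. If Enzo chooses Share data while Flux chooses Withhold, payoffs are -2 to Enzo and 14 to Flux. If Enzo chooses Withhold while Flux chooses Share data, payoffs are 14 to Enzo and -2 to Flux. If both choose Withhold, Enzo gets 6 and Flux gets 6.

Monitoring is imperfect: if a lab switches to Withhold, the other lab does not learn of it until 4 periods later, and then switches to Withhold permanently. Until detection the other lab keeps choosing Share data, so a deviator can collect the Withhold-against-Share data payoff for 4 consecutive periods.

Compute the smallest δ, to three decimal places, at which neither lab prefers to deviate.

A deviator earns 14 for 4 periods, then 6 forever; cooperating earns 13 forever. Multiplying the IC by (1−δ):
13 ≥ 14(1−δ^4) + 6δ^4, so 8·δ^4 ≥ 1 and δ^4 ≥ 1/8.
δ ≥ (1/8)^(1/4) ≈ 0.595.

0.595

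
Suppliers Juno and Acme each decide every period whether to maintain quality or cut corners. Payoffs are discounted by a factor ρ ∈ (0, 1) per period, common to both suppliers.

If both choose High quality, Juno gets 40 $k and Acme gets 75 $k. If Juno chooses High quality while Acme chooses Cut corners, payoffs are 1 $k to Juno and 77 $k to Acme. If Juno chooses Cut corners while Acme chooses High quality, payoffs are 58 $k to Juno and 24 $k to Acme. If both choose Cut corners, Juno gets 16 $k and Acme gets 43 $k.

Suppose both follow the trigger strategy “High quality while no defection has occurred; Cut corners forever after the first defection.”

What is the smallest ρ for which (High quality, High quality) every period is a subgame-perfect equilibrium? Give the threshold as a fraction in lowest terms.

3/7

Juno's threshold: (58−40)/(58−16) = 3/7.
Acme's threshold: (77−75)/(77−43) = 1/17.
3/7 > 1/17, so Juno binds and ρ* = 3/7.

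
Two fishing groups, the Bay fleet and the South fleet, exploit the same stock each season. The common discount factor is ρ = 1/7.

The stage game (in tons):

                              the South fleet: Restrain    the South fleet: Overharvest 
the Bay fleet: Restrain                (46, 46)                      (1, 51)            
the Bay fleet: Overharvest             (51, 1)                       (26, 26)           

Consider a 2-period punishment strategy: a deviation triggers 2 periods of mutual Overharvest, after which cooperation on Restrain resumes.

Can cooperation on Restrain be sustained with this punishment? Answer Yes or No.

No

IC: ρ+…+ρ^2 ≥ (51−46)/(46−26) = 1/4.
At ρ = 1/7: partial sum = 0.1633 < 0.2500. Cooperation not sustainable.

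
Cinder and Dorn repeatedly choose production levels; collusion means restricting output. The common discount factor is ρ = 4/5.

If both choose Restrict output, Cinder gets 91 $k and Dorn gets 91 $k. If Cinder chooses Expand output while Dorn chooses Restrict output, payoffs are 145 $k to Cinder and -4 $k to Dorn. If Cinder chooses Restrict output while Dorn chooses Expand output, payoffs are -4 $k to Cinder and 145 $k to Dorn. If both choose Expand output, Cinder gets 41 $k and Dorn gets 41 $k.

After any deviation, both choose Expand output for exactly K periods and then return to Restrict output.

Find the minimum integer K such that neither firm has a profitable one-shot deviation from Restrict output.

Need Σ_{k=1}^{K} ρ^k ≥ (145−91)/(91−41) = 1.0800 at ρ = 4/5.
At K = 1 the sum is 0.8000 < 1.0800; at K = 2 it is 1.4400 ≥ 1.0800.
So the minimum punishment length is K = 2.

2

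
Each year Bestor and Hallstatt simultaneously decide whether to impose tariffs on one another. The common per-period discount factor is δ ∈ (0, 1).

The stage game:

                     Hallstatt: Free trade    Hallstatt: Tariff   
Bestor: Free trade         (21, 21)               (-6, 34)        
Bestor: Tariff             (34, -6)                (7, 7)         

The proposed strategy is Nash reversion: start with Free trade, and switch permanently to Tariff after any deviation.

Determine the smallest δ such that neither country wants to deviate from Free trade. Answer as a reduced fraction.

Cooperation forever yields 21 each period: 21/(1−δ).
Deviating yields 34 once, then 7 forever: 34 + 7δ/(1−δ).
No profitable deviation requires 21/(1−δ) ≥ 34 + 7δ/(1−δ).
Multiplying by (1−δ): 21 ≥ 34(1−δ) + 7δ = 34 − 27δ.
So 27δ ≥ 13, i.e. δ ≥ 13/27.

13/27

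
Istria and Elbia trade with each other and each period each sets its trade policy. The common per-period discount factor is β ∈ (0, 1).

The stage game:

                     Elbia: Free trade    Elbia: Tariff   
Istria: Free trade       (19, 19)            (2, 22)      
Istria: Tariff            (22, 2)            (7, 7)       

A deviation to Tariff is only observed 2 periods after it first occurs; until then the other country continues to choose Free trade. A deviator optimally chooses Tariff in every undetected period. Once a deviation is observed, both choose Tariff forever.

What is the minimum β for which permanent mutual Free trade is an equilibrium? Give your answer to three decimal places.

The best deviation is to choose Tariff for all 2 undetected periods, earning 22 each, then 7 forever once detected.
Deviation value: 22(1−β^2)/(1−β) + 7β^2/(1−β); cooperation value: 19/(1−β).
IC: 19 ≥ 22(1−β^2) + 7β^2 = 22 − 15β^2.
So β^2 ≥ 3/15 = 1/5, giving β ≥ (1/5)^(1/2) ≈ 0.447.

0.447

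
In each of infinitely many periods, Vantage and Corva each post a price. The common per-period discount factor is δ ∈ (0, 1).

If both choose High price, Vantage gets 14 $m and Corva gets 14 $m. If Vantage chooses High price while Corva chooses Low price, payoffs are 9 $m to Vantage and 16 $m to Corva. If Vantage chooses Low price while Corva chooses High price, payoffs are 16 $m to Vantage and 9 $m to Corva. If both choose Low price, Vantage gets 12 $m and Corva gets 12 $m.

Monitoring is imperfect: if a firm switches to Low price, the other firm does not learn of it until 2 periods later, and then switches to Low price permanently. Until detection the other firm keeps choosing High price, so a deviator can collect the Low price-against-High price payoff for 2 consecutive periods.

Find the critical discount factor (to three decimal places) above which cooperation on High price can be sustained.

A deviator earns 16 for 2 periods, then 12 forever; cooperating earns 14 forever. Multiplying the IC by (1−δ):
14 ≥ 16(1−δ^2) + 12δ^2, so 4·δ^2 ≥ 2 and δ^2 ≥ 1/2.
δ ≥ (1/2)^(1/2) ≈ 0.707.

0.707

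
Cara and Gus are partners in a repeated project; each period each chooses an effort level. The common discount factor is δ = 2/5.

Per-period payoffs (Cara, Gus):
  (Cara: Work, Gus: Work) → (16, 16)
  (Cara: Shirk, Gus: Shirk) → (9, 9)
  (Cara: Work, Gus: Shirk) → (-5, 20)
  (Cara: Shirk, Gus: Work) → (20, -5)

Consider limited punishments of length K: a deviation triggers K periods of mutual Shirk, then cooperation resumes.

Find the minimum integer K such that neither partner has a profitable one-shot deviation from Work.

3

Need Σ_{k=1}^{K} δ^k ≥ (20−16)/(16−9) = 0.5714 at δ = 2/5.
At K = 2 the sum is 0.5600 < 0.5714; at K = 3 it is 0.6240 ≥ 0.5714.
So the minimum punishment length is K = 3.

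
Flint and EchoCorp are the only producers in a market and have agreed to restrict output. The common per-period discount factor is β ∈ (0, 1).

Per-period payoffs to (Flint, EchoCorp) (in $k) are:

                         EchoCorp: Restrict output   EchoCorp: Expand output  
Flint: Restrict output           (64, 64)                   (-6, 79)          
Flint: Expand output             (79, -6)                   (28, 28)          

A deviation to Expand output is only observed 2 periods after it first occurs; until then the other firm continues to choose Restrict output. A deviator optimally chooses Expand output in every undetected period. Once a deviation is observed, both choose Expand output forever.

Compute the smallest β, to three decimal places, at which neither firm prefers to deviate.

A deviator earns 79 for 2 periods, then 28 forever; cooperating earns 64 forever. Multiplying the IC by (1−β):
64 ≥ 79(1−β^2) + 28β^2, so 51·β^2 ≥ 15 and β^2 ≥ 5/17.
β ≥ (5/17)^(1/2) ≈ 0.542.

0.542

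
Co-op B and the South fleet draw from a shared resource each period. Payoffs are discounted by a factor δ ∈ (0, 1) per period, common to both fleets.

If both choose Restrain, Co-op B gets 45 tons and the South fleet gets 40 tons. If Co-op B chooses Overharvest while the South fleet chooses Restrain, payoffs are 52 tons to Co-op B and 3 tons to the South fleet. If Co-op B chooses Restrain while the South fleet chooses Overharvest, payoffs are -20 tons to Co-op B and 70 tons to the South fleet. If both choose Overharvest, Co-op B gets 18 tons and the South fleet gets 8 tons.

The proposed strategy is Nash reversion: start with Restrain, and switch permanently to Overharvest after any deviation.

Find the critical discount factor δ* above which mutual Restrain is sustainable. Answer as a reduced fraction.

15/31

Co-op B's threshold: (52−45)/(52−18) = 7/34.
the South fleet's threshold: (70−40)/(70−8) = 15/31.
7/34 < 15/31, so the South fleet binds and δ* = 15/31.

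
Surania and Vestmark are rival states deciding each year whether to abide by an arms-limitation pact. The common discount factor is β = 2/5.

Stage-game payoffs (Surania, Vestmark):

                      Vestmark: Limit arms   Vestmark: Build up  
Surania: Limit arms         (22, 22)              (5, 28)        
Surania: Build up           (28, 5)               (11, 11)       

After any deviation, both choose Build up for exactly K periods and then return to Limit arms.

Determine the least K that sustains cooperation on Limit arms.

2

Need Σ_{k=1}^{K} β^k ≥ (28−22)/(22−11) = 0.5455 at β = 2/5.
At K = 1 the sum is 0.4000 < 0.5455; at K = 2 it is 0.5600 ≥ 0.5455.
So the minimum punishment length is K = 2.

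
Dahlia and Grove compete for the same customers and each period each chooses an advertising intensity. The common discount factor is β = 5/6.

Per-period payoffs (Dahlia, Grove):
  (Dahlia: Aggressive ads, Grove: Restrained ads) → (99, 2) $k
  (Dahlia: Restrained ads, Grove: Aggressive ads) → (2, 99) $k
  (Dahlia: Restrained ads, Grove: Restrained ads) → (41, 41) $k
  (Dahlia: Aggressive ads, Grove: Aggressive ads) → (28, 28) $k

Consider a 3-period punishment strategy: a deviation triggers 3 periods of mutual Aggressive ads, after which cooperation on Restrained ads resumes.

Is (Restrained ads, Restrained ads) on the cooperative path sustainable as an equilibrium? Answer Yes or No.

No

Comparing payoff streams over the 4 periods until play realigns: cooperate → 41(1+β+…+β^3); deviate → 99 + 28(β+…+β^3).
Cooperation is sustained iff (41−28)(β+…+β^3) ≥ 99−41.
β+…+β^3 = 5/6·(1−(5/6)^3)/(1−5/6) = 2.1065, and (99−41)/(41−28) = 4.4615.
2.1065 < 4.4615, so cooperation is not sustainable.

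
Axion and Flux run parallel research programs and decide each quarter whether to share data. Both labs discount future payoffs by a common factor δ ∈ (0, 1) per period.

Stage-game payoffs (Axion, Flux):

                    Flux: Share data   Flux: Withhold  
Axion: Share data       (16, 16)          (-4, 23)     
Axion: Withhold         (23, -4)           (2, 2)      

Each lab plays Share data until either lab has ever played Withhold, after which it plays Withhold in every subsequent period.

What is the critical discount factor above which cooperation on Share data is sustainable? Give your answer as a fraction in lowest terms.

1/3

Cooperation forever yields 16 each period: 16/(1−δ).
Deviating yields 23 once, then 2 forever: 23 + 2δ/(1−δ).
No profitable deviation requires 16/(1−δ) ≥ 23 + 2δ/(1−δ).
Multiplying by (1−δ): 16 ≥ 23(1−δ) + 2δ = 23 − 21δ.
So 21δ ≥ 7, i.e. δ ≥ 7/21 = 1/3.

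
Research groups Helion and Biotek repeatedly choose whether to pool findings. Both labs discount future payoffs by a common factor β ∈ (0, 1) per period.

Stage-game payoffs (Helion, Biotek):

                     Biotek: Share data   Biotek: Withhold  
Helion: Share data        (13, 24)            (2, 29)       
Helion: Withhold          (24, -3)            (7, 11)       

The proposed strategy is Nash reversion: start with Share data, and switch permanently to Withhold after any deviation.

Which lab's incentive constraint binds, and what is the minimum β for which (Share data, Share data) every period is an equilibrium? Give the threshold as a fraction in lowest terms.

Helion's threshold: (24−13)/(24−7) = 11/17.
Biotek's threshold: (29−24)/(29−11) = 5/18.
11/17 > 5/18, so Helion binds and β* = 11/17.

Helion; β ≥ 11/17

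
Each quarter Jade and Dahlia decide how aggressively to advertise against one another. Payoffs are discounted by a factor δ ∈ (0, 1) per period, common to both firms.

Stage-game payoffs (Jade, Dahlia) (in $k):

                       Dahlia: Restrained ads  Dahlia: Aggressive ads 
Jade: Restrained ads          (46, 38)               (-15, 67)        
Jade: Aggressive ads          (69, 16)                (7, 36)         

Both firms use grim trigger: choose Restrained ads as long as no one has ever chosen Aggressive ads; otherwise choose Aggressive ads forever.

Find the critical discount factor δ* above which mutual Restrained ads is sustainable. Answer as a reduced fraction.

29/31

For Jade: deviation gain 69−46 = 23, per-period punishment loss 46−7 = 39. IC gives δ ≥ 23/62.
For Dahlia: gain 29, loss 2 per period, so δ ≥ 29/31.
The tighter constraint is Dahlia's, so cooperation needs δ ≥ 29/31.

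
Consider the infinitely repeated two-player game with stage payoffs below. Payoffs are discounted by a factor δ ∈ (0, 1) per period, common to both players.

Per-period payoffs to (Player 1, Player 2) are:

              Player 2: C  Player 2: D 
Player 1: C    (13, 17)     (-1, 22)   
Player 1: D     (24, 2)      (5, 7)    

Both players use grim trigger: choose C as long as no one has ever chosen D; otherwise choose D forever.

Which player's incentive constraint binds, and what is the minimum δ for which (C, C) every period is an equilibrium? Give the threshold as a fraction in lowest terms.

Player 1's threshold: (24−13)/(24−5) = 11/19.
Player 2's threshold: (22−17)/(22−7) = 1/3.
11/19 > 1/3, so Player 1 binds and δ* = 11/19.

Player 1; δ ≥ 11/19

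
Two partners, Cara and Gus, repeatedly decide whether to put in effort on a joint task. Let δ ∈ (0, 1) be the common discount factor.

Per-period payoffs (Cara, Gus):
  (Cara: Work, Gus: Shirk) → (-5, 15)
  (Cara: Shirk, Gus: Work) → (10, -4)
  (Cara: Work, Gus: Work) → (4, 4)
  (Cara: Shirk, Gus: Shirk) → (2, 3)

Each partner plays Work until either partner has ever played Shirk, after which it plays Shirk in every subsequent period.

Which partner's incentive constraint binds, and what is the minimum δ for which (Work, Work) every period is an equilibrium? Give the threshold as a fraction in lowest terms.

Cara's threshold: (10−4)/(10−2) = 3/4.
Gus's threshold: (15−4)/(15−3) = 11/12.
3/4 < 11/12, so Gus binds and δ* = 11/12.

Gus; δ ≥ 11/12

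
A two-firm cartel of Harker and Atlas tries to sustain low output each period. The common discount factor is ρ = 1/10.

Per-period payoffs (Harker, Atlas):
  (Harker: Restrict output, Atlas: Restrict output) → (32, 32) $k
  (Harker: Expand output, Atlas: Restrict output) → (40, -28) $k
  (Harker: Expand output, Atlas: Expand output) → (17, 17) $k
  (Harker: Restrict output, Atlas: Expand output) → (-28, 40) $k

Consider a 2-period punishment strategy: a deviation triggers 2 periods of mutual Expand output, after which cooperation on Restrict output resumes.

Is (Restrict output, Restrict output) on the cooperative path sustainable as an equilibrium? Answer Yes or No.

Comparing payoff streams over the 3 periods until play realigns: cooperate → 32(1+ρ+…+ρ^2); deviate → 40 + 17(ρ+…+ρ^2).
Cooperation is sustained iff (32−17)(ρ+…+ρ^2) ≥ 40−32.
ρ+…+ρ^2 = 1/10·(1−(1/10)^2)/(1−1/10) = 0.1100, and (40−32)/(32−17) = 0.5333.
0.1100 < 0.5333, so cooperation is not sustainable.

No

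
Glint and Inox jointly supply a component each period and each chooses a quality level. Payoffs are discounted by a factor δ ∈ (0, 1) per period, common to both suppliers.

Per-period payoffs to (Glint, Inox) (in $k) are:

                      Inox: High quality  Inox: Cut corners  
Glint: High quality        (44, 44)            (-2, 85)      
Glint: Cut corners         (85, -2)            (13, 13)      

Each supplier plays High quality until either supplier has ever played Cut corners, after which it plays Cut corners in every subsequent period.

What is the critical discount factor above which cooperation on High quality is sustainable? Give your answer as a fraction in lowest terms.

One-period gain from deviating is 85 − 44 = 41. The loss is 44 − 13 = 31 in every subsequent period, with present value 31·δ/(1−δ).
Deviation is unprofitable when 31·δ/(1−δ) ≥ 41, i.e. δ/(1−δ) ≥ 41/31.
Equivalently δ ≥ 41/(41+31) = 41/72.

41/72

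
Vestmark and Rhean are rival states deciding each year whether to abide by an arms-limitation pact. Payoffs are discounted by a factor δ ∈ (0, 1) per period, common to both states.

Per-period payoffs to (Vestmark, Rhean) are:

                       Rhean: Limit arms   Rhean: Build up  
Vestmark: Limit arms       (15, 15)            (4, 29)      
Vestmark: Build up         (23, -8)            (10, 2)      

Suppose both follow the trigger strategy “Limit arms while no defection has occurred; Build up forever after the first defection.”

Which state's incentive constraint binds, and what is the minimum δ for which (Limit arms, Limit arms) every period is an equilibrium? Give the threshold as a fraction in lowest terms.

Vestmark; δ ≥ 8/13

Vestmark: cooperation gives 15 each period; deviation gives 23 once then 10 forever.
  15/(1−δ) ≥ 23 + 10δ/(1−δ) ⇒ δ ≥ 8/13.
Rhean: cooperation gives 15 each period; deviation gives 29 once then 2 forever.
  δ ≥ 14/27.
Both must hold, so the binding constraint is Vestmark's: δ ≥ 8/13.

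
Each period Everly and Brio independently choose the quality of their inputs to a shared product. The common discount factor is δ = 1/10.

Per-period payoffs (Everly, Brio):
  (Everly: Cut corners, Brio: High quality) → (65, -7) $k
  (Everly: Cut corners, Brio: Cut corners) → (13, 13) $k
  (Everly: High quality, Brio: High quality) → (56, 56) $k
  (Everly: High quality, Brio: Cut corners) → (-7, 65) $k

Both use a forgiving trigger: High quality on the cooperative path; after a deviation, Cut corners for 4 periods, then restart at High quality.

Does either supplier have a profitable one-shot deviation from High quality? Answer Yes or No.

IC: δ+…+δ^4 ≥ (65−56)/(56−13) = 9/43.
At δ = 1/10: partial sum = 0.1111 < 0.2093. Cooperation not sustainable.

Yes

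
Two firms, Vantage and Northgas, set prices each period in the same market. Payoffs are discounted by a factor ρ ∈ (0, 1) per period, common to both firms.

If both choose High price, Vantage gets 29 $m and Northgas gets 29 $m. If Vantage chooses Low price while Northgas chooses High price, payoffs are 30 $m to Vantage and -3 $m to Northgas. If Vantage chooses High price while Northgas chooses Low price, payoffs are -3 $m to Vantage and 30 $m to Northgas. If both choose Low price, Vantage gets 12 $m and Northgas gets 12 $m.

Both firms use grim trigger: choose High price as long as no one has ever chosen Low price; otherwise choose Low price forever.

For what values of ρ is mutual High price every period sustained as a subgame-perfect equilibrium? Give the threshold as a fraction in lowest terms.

29/(1−ρ) ≥ 30 + 12ρ/(1−ρ)
29 ≥ 30 − 18ρ
ρ ≥ 1/18.

1/18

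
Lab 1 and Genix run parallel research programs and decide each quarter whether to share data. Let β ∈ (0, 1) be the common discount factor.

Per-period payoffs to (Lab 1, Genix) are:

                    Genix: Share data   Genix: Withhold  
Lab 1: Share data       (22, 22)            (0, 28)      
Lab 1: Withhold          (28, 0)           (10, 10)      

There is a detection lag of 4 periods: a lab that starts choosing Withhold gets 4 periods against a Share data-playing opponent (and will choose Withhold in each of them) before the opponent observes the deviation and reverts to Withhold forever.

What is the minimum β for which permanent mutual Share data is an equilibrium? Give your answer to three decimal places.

A deviator earns 28 for 4 periods, then 10 forever; cooperating earns 22 forever. Multiplying the IC by (1−β):
22 ≥ 28(1−β^4) + 10β^4, so 18·β^4 ≥ 6 and β^4 ≥ 1/3.
β ≥ (1/3)^(1/4) ≈ 0.760.

0.760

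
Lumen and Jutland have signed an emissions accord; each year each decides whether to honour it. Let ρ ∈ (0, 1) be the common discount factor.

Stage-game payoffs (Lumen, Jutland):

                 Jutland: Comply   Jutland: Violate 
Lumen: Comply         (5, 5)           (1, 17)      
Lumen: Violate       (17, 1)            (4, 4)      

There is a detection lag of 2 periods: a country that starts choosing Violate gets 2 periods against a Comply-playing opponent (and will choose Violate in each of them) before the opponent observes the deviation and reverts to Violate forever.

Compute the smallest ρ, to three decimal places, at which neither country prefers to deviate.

The best deviation is to choose Violate for all 2 undetected periods, earning 17 each, then 4 forever once detected.
Deviation value: 17(1−ρ^2)/(1−ρ) + 4ρ^2/(1−ρ); cooperation value: 5/(1−ρ).
IC: 5 ≥ 17(1−ρ^2) + 4ρ^2 = 17 − 13ρ^2.
So ρ^2 ≥ 12/13, giving ρ ≥ (12/13)^(1/2) ≈ 0.961.

0.961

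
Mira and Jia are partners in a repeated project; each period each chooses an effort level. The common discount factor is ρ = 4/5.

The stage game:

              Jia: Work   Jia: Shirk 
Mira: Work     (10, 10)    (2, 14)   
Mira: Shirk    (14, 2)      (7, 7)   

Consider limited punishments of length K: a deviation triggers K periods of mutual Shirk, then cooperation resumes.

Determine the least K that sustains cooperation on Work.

IC: ρ(1−ρ^K)/(1−ρ) ≥ (14−10)/(10−7) = 4/3.
With ρ = 4/5: need 1 − ρ^K ≥ 4/3·(1−4/5)/(4/5), i.e. ρ^K ≤ 0.6667.
Since (4/5)^1 = 0.8000 and (4/5)^2 = 0.6400, the smallest such K is 2.

2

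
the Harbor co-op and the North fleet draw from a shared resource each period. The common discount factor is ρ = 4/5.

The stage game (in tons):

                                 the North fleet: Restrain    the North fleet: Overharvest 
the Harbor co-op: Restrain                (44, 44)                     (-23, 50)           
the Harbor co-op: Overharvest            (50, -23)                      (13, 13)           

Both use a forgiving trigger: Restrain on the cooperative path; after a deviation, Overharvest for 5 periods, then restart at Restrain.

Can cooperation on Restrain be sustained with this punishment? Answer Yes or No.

A one-shot deviation gives 50 now, then 13 for 5 periods, then back to 44.
Gain from deviating: (50−44) today; loss: (44−13) in each of the next 5 periods.
No-deviation condition: (44−13)(ρ+…+ρ^5) ≥ 50−44, i.e. ρ+…+ρ^5 ≥ 6/31.
At ρ = 4/5: ρ+…+ρ^5 = 2.6893 ≥ 0.1935.
So cooperation is sustainable.

Yes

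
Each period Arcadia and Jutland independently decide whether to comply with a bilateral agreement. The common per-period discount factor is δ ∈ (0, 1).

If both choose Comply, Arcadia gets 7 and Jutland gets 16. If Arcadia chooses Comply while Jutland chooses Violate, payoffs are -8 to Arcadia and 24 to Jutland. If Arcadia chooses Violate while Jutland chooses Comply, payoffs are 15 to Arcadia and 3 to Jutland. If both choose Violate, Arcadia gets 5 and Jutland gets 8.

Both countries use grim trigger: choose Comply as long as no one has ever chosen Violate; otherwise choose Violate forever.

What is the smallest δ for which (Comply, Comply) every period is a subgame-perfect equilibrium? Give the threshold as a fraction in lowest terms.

Arcadia's threshold: (15−7)/(15−5) = 4/5.
Jutland's threshold: (24−16)/(24−8) = 1/2.
4/5 > 1/2, so Arcadia binds and δ* = 4/5.

4/5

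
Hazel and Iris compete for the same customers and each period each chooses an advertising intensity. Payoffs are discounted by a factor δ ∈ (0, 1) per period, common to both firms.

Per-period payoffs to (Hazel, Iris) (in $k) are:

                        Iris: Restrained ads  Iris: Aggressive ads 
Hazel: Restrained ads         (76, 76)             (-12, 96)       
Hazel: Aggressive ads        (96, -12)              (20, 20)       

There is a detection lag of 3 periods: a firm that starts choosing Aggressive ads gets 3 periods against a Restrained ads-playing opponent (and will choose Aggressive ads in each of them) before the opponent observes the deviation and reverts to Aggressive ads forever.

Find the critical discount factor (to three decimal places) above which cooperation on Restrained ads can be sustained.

0.641

Deviating for the 3 undetected periods gains 96−76 = 20 per period over cooperation, then loses 76−20 = 56 per period forever once punishment starts.
Gain: 20(1 + δ + … + δ^2); loss: 56·δ^3/(1−δ).
No profitable deviation ⇔ 20(1−δ^3) ≤ 56·δ^3, i.e. δ^3 ≥ 20/(20+56) = 5/19.
Hence δ ≥ (5/19)^(1/3) ≈ 0.641.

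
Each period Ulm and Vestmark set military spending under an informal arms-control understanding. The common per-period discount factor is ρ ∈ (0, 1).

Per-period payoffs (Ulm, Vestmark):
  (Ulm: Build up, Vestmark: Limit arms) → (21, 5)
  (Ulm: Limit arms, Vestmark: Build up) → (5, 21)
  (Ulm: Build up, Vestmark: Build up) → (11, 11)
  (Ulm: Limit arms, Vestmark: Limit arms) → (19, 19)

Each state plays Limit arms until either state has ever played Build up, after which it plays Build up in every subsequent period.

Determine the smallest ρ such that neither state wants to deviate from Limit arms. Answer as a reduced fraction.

1/5

Under grim trigger the critical discount factor is (T−C)/(T−P) with T = 21, C = 19, P = 11.
ρ* = (21−19)/(21−11) = 2/10 = 1/5.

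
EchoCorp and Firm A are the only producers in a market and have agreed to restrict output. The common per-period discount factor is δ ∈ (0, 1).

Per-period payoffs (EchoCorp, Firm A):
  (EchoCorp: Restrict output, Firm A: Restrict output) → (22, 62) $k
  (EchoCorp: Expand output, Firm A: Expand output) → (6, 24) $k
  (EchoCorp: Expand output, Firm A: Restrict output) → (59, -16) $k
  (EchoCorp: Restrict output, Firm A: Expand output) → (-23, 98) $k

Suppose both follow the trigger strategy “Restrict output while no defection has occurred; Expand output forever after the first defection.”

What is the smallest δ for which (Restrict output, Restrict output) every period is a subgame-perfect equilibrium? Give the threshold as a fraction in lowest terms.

For EchoCorp: deviation gain 59−22 = 37, per-period punishment loss 22−6 = 16. IC gives δ ≥ 37/53.
For Firm A: gain 36, loss 38 per period, so δ ≥ 36/74 = 18/37.
The tighter constraint is EchoCorp's, so cooperation needs δ ≥ 37/53.

37/53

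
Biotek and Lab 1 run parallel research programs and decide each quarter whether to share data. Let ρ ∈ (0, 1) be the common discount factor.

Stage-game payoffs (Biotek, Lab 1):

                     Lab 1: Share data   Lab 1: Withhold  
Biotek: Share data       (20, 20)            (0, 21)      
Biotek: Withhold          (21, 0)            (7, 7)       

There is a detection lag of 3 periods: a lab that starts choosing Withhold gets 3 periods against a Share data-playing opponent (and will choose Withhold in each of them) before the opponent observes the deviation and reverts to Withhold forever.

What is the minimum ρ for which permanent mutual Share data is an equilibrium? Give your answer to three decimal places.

The best deviation is to choose Withhold for all 3 undetected periods, earning 21 each, then 7 forever once detected.
Deviation value: 21(1−ρ^3)/(1−ρ) + 7ρ^3/(1−ρ); cooperation value: 20/(1−ρ).
IC: 20 ≥ 21(1−ρ^3) + 7ρ^3 = 21 − 14ρ^3.
So ρ^3 ≥ 1/14, giving ρ ≥ (1/14)^(1/3) ≈ 0.415.

0.415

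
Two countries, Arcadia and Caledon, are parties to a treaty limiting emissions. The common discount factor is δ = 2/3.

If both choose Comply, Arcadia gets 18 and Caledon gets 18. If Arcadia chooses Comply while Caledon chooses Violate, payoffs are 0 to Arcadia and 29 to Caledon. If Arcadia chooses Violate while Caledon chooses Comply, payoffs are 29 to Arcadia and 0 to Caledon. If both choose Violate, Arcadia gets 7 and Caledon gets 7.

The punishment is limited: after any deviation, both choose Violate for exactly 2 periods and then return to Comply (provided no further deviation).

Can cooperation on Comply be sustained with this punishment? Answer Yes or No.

A one-shot deviation gives 29 now, then 7 for 2 periods, then back to 18.
Gain from deviating: (29−18) today; loss: (18−7) in each of the next 2 periods.
No-deviation condition: (18−7)(δ+…+δ^2) ≥ 29−18, i.e. δ+…+δ^2 ≥ 1.
At δ = 2/3: δ+…+δ^2 = 1.1111 ≥ 1.0000.
So cooperation is sustainable.

Yes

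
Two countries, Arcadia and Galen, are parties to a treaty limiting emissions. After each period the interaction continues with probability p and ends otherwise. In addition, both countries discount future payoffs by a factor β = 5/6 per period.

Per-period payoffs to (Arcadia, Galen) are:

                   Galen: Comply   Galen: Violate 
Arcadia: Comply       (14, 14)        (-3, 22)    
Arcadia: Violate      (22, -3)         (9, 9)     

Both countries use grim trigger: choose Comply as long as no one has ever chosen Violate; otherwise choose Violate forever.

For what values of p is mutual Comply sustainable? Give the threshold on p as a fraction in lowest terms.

With continuation probability p and discount β, the effective per-period discount factor is βp.
Grim-trigger IC: βp ≥ (22−14)/(22−9) = 8/13.
So p ≥ (8/13)/(5/6) = 48/65.

48/65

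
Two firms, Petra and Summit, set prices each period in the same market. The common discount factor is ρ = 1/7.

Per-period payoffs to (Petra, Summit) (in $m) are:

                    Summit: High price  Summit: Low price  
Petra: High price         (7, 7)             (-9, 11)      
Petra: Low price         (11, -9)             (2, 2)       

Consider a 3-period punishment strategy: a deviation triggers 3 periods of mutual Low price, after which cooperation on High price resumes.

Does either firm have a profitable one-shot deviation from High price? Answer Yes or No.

Yes

A one-shot deviation gives 11 now, then 2 for 3 periods, then back to 7.
Gain from deviating: (11−7) today; loss: (7−2) in each of the next 3 periods.
No-deviation condition: (7−2)(ρ+…+ρ^3) ≥ 11−7, i.e. ρ+…+ρ^3 ≥ 4/5.
At ρ = 1/7: ρ+…+ρ^3 = 0.1662 < 0.8000.
So cooperation is not sustainable.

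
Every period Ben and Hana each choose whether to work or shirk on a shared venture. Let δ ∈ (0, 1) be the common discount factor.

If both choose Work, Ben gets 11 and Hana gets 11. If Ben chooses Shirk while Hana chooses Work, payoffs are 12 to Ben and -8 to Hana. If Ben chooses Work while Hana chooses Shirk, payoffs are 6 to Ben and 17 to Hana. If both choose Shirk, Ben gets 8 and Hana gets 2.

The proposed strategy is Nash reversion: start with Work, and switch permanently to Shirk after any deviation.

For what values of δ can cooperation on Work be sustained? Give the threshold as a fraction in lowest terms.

For Ben: deviation gain 12−11 = 1, per-period punishment loss 11−8 = 3. IC gives δ ≥ 1/4.
For Hana: gain 6, loss 9 per period, so δ ≥ 6/15 = 2/5.
The tighter constraint is Hana's, so cooperation needs δ ≥ 2/5.

2/5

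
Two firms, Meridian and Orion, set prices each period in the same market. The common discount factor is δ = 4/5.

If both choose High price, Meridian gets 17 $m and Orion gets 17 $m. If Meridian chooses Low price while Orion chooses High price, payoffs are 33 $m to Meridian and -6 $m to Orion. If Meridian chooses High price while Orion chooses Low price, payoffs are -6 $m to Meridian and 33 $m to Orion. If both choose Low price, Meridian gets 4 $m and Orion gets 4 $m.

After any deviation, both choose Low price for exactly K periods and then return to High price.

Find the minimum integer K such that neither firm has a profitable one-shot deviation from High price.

Need Σ_{k=1}^{K} δ^k ≥ (33−17)/(17−4) = 1.2308 at δ = 4/5.
At K = 1 the sum is 0.8000 < 1.2308; at K = 2 it is 1.4400 ≥ 1.2308.
So the minimum punishment length is K = 2.

2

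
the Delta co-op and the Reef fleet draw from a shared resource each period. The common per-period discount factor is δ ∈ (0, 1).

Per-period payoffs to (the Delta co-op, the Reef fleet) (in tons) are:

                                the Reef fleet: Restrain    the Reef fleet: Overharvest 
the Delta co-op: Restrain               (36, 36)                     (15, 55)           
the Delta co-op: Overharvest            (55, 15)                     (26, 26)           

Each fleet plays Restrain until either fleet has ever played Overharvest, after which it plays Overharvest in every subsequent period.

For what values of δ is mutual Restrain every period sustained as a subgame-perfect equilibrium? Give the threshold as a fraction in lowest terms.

19/29

Cooperation forever yields 36 each period: 36/(1−δ).
Deviating yields 55 once, then 26 forever: 55 + 26δ/(1−δ).
No profitable deviation requires 36/(1−δ) ≥ 55 + 26δ/(1−δ).
Multiplying by (1−δ): 36 ≥ 55(1−δ) + 26δ = 55 − 29δ.
So 29δ ≥ 19, i.e. δ ≥ 19/29.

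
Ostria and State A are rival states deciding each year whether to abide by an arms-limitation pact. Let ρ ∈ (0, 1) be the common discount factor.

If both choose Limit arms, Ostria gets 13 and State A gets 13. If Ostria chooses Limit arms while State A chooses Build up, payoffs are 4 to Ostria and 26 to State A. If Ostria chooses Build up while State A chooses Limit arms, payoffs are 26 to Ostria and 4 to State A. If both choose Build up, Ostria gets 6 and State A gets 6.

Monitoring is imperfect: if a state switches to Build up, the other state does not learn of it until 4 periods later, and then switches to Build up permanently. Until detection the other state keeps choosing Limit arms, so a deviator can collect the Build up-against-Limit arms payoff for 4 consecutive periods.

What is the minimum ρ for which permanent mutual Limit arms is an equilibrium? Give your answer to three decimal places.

A deviator earns 26 for 4 periods, then 6 forever; cooperating earns 13 forever. Multiplying the IC by (1−ρ):
13 ≥ 26(1−ρ^4) + 6ρ^4, so 20·ρ^4 ≥ 13 and ρ^4 ≥ 13/20.
ρ ≥ (13/20)^(1/4) ≈ 0.898.

0.898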